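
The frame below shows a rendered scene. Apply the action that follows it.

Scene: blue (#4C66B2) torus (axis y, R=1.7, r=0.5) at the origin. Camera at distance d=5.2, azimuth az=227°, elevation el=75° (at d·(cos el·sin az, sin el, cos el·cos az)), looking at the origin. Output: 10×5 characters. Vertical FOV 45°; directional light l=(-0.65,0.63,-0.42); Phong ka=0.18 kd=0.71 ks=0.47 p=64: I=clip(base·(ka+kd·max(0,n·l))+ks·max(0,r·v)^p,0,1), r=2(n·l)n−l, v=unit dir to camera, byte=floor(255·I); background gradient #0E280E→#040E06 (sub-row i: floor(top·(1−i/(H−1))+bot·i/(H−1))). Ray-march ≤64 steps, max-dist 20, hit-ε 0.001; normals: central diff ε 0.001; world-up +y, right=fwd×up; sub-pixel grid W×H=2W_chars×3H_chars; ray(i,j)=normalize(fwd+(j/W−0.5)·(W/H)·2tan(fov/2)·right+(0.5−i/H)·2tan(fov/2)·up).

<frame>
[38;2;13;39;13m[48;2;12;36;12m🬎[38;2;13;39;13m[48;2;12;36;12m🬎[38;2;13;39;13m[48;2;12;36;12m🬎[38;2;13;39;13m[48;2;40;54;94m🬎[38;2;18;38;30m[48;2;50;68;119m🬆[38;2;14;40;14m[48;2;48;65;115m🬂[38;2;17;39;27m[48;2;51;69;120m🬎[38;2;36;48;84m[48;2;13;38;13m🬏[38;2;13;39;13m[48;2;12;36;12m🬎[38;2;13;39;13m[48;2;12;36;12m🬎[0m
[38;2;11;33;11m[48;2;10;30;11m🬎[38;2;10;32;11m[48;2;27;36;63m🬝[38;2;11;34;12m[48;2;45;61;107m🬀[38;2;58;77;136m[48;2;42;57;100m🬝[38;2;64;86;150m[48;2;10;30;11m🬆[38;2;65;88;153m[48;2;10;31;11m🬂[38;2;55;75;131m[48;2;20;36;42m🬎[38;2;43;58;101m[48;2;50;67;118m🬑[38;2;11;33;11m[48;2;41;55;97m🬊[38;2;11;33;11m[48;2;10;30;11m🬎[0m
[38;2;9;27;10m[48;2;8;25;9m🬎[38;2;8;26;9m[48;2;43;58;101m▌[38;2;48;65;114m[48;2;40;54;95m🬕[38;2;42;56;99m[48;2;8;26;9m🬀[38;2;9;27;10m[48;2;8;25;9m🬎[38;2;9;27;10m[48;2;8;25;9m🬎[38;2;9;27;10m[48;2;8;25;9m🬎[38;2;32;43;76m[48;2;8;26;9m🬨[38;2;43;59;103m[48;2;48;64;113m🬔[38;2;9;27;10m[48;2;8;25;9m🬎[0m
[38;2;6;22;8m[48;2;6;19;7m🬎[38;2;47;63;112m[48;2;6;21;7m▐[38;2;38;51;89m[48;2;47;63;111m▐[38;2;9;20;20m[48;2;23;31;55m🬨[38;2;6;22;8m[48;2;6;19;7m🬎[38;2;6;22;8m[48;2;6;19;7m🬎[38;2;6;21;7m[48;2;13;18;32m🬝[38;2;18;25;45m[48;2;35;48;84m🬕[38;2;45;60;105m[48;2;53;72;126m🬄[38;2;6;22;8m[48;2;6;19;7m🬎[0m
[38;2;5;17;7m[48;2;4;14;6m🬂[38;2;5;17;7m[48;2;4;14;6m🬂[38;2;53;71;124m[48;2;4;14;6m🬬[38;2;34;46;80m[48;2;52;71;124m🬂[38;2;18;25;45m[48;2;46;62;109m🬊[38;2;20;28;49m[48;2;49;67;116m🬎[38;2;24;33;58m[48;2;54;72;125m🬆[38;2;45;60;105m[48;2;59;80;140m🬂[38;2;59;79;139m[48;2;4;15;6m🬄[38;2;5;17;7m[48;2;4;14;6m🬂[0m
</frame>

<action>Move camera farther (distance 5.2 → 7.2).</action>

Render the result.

<frame>
[38;2;13;39;13m[48;2;12;36;12m🬎[38;2;13;39;13m[48;2;12;36;12m🬎[38;2;13;39;13m[48;2;12;36;12m🬎[38;2;13;39;13m[48;2;12;36;12m🬎[38;2;13;39;13m[48;2;12;36;12m🬎[38;2;13;39;13m[48;2;12;36;12m🬎[38;2;13;39;13m[48;2;12;36;12m🬎[38;2;13;39;13m[48;2;12;36;12m🬎[38;2;13;39;13m[48;2;12;36;12m🬎[38;2;13;39;13m[48;2;12;36;12m🬎[0m
[38;2;11;33;11m[48;2;10;30;11m🬎[38;2;11;33;11m[48;2;10;30;11m🬎[38;2;11;33;11m[48;2;10;30;11m🬎[38;2;11;33;11m[48;2;49;66;115m🬆[38;2;77;98;161m[48;2;26;41;58m🬚[38;2;57;76;131m[48;2;10;30;11m🬎[38;2;20;37;41m[48;2;51;69;122m🬂[38;2;45;61;107m[48;2;10;32;11m🬏[38;2;11;33;11m[48;2;10;30;11m🬎[38;2;11;33;11m[48;2;10;30;11m🬎[0m
[38;2;9;27;10m[48;2;8;25;9m🬎[38;2;9;27;10m[48;2;8;25;9m🬎[38;2;8;26;9m[48;2;40;54;94m▌[38;2;48;65;114m[48;2;22;31;54m🬕[38;2;9;27;10m[48;2;8;25;9m🬎[38;2;9;27;10m[48;2;8;25;9m🬎[38;2;41;55;96m[48;2;11;24;20m🬁[38;2;40;54;95m[48;2;48;64;113m🬔[38;2;9;27;10m[48;2;8;25;9m🬎[38;2;9;27;10m[48;2;8;25;9m🬎[0m
[38;2;6;22;8m[48;2;6;19;7m🬎[38;2;6;22;8m[48;2;6;19;7m🬎[38;2;45;61;106m[48;2;6;20;7m🬉[38;2;28;38;67m[48;2;49;66;117m🬉[38;2;8;21;14m[48;2;30;40;71m🬎[38;2;6;22;8m[48;2;18;25;43m🬎[38;2;11;19;24m[48;2;39;53;92m🬆[38;2;52;70;123m[48;2;6;19;7m🬝[38;2;6;22;8m[48;2;6;19;7m🬎[38;2;6;22;8m[48;2;6;19;7m🬎[0m
[38;2;5;17;7m[48;2;4;14;6m🬂[38;2;5;17;7m[48;2;4;14;6m🬂[38;2;5;17;7m[48;2;4;14;6m🬂[38;2;59;80;140m[48;2;4;15;6m🬁[38;2;58;78;137m[48;2;4;14;6m🬊[38;2;59;79;139m[48;2;4;14;6m🬎[38;2;65;87;149m[48;2;4;14;6m🬂[38;2;5;17;7m[48;2;4;14;6m🬂[38;2;5;17;7m[48;2;4;14;6m🬂[38;2;5;17;7m[48;2;4;14;6m🬂[0m
</frame>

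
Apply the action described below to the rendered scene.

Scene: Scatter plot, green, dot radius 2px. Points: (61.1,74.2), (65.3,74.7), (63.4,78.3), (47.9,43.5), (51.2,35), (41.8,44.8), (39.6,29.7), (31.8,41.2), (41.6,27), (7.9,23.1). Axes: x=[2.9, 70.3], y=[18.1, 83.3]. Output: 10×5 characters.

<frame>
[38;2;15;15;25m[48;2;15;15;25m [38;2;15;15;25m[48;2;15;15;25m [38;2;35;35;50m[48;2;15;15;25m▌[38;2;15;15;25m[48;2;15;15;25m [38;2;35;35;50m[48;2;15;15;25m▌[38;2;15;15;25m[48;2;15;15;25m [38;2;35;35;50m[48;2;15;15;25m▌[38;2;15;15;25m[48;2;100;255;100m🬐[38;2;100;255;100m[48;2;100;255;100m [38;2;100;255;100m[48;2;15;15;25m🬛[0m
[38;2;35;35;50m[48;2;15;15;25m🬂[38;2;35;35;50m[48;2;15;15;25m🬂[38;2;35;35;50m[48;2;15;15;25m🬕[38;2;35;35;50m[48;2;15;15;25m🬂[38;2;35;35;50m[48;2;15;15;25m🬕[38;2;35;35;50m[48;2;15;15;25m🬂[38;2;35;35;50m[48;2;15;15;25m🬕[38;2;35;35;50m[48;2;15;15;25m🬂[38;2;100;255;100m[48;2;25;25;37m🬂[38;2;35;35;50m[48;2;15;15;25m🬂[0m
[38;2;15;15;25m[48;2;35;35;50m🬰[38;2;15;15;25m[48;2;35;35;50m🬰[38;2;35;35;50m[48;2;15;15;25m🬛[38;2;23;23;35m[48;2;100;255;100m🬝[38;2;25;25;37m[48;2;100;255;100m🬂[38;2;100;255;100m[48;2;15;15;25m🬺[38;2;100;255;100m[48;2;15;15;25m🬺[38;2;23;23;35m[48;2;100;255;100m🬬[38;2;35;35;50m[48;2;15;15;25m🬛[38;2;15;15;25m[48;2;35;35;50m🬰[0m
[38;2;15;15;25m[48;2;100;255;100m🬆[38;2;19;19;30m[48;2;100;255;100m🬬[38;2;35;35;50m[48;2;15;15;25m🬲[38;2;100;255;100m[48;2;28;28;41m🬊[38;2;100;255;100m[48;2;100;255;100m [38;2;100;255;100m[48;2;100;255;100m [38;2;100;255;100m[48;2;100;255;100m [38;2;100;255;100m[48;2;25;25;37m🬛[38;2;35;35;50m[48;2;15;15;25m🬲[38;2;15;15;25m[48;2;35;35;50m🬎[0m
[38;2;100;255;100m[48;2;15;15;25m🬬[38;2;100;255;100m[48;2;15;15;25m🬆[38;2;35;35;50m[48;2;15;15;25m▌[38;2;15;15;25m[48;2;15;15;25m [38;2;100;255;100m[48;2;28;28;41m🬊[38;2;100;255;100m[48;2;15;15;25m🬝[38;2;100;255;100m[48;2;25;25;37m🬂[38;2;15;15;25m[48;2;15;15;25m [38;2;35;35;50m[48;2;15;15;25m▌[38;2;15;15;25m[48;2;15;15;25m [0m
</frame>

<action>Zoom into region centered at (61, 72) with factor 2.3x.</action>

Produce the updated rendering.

<frame>
[38;2;15;15;25m[48;2;15;15;25m [38;2;15;15;25m[48;2;15;15;25m [38;2;35;35;50m[48;2;15;15;25m▌[38;2;15;15;25m[48;2;15;15;25m [38;2;35;35;50m[48;2;15;15;25m▌[38;2;15;15;25m[48;2;100;255;100m🬆[38;2;23;23;35m[48;2;100;255;100m🬬[38;2;15;15;25m[48;2;15;15;25m [38;2;35;35;50m[48;2;15;15;25m▌[38;2;15;15;25m[48;2;15;15;25m [0m
[38;2;35;35;50m[48;2;15;15;25m🬂[38;2;35;35;50m[48;2;15;15;25m🬂[38;2;35;35;50m[48;2;15;15;25m🬕[38;2;23;23;35m[48;2;100;255;100m🬝[38;2;35;35;50m[48;2;100;255;100m🬀[38;2;100;255;100m[48;2;100;255;100m [38;2;100;255;100m[48;2;100;255;100m [38;2;23;23;35m[48;2;100;255;100m🬬[38;2;35;35;50m[48;2;15;15;25m🬕[38;2;35;35;50m[48;2;15;15;25m🬂[0m
[38;2;15;15;25m[48;2;35;35;50m🬰[38;2;15;15;25m[48;2;35;35;50m🬰[38;2;35;35;50m[48;2;15;15;25m🬛[38;2;15;15;25m[48;2;35;35;50m🬰[38;2;100;255;100m[48;2;28;28;41m🬊[38;2;100;255;100m[48;2;25;25;37m🬂[38;2;100;255;100m[48;2;28;28;41m🬆[38;2;15;15;25m[48;2;35;35;50m🬰[38;2;35;35;50m[48;2;15;15;25m🬛[38;2;15;15;25m[48;2;35;35;50m🬰[0m
[38;2;15;15;25m[48;2;35;35;50m🬎[38;2;15;15;25m[48;2;35;35;50m🬎[38;2;35;35;50m[48;2;15;15;25m🬲[38;2;15;15;25m[48;2;35;35;50m🬎[38;2;35;35;50m[48;2;15;15;25m🬲[38;2;15;15;25m[48;2;35;35;50m🬎[38;2;35;35;50m[48;2;15;15;25m🬲[38;2;15;15;25m[48;2;35;35;50m🬎[38;2;35;35;50m[48;2;15;15;25m🬲[38;2;15;15;25m[48;2;35;35;50m🬎[0m
[38;2;15;15;25m[48;2;15;15;25m [38;2;15;15;25m[48;2;15;15;25m [38;2;35;35;50m[48;2;15;15;25m▌[38;2;15;15;25m[48;2;15;15;25m [38;2;35;35;50m[48;2;15;15;25m▌[38;2;15;15;25m[48;2;15;15;25m [38;2;35;35;50m[48;2;15;15;25m▌[38;2;15;15;25m[48;2;15;15;25m [38;2;35;35;50m[48;2;15;15;25m▌[38;2;15;15;25m[48;2;15;15;25m [0m
</frame>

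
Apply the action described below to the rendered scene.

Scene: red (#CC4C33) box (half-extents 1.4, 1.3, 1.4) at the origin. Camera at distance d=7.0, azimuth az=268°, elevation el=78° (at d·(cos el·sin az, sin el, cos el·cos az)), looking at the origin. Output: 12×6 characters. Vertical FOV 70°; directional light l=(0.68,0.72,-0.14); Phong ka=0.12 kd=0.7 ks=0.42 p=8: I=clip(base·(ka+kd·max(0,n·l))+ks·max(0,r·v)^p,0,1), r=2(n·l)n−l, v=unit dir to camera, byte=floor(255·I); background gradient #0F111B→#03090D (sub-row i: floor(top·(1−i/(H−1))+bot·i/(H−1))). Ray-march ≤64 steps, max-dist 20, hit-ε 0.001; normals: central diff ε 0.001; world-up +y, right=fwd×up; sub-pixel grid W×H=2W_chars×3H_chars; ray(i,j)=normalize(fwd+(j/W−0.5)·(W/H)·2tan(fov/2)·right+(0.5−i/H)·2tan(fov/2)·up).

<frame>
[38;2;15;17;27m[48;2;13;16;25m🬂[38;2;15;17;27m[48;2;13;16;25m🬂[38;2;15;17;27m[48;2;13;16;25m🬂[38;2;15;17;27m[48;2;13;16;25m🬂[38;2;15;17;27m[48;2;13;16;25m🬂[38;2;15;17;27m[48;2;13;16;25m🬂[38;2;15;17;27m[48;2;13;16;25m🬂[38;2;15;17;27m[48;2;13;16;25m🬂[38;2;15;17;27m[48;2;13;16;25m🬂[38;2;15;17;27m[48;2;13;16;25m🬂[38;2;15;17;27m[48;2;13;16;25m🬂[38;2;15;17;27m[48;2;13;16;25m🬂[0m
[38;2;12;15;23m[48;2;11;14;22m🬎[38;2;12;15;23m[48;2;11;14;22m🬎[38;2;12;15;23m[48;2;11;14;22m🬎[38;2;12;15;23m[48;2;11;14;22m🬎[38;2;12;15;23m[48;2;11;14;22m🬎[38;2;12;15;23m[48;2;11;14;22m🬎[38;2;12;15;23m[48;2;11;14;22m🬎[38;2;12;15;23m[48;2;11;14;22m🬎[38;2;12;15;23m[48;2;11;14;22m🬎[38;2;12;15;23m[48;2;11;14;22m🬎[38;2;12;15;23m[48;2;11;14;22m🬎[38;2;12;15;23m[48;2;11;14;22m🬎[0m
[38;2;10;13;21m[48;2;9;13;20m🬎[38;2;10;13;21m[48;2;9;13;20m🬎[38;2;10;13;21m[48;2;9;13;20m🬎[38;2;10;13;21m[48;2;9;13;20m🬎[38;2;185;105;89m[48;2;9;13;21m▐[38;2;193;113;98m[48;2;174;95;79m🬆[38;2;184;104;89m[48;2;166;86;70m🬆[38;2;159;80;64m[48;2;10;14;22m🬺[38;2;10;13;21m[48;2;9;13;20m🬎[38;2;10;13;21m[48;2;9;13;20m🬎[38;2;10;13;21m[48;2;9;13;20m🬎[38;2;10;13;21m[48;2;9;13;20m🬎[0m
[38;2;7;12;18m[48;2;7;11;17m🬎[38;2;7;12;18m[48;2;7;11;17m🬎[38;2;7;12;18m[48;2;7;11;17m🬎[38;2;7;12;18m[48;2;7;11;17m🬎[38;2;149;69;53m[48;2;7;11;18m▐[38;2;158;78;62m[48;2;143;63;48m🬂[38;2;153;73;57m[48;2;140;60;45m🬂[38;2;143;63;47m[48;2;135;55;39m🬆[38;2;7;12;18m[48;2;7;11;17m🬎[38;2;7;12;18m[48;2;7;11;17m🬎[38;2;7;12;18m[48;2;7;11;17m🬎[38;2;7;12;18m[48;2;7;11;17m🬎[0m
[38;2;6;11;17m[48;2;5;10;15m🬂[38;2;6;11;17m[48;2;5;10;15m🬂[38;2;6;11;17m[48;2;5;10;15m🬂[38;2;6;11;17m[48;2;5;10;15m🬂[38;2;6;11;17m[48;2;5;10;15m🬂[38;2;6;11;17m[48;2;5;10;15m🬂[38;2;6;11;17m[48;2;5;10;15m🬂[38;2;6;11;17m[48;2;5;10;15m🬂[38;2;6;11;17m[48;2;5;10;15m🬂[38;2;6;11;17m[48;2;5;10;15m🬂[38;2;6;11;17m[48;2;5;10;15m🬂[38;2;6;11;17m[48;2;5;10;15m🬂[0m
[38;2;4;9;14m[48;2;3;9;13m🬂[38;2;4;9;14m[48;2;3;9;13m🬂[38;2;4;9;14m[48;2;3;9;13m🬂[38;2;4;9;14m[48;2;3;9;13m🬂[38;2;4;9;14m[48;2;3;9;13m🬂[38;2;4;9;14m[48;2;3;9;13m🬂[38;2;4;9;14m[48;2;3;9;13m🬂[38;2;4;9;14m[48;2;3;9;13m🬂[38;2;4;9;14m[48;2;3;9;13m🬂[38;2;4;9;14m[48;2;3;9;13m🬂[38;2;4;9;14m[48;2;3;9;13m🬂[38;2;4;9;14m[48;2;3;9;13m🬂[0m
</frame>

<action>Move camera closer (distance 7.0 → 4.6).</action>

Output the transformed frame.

<frame>
[38;2;15;17;27m[48;2;13;16;25m🬂[38;2;15;17;27m[48;2;13;16;25m🬂[38;2;15;17;27m[48;2;13;16;25m🬂[38;2;15;17;27m[48;2;13;16;25m🬂[38;2;15;17;27m[48;2;13;16;25m🬂[38;2;15;17;27m[48;2;13;16;25m🬂[38;2;15;17;27m[48;2;13;16;25m🬂[38;2;15;17;27m[48;2;13;16;25m🬂[38;2;15;17;27m[48;2;13;16;25m🬂[38;2;15;17;27m[48;2;13;16;25m🬂[38;2;15;17;27m[48;2;13;16;25m🬂[38;2;15;17;27m[48;2;13;16;25m🬂[0m
[38;2;12;15;23m[48;2;11;14;22m🬎[38;2;12;15;23m[48;2;11;14;22m🬎[38;2;12;15;23m[48;2;11;14;22m🬎[38;2;205;126;110m[48;2;11;14;23m🬦[38;2;12;15;24m[48;2;214;134;119m🬂[38;2;12;15;24m[48;2;215;135;120m🬂[38;2;12;15;24m[48;2;203;123;107m🬂[38;2;12;15;24m[48;2;181;102;86m🬂[38;2;161;81;66m[48;2;12;15;23m🬱[38;2;12;15;23m[48;2;11;14;22m🬎[38;2;12;15;23m[48;2;11;14;22m🬎[38;2;12;15;23m[48;2;11;14;22m🬎[0m
[38;2;10;13;21m[48;2;9;13;20m🬎[38;2;10;13;21m[48;2;9;13;20m🬎[38;2;10;13;21m[48;2;9;13;20m🬎[38;2;178;98;82m[48;2;9;13;21m▐[38;2;193;113;97m[48;2;174;94;79m🬊[38;2;193;113;98m[48;2;174;95;79m🬆[38;2;184;104;89m[48;2;166;86;70m🬆[38;2;167;88;72m[48;2;153;73;58m🬆[38;2;151;71;56m[48;2;142;62;46m🬆[38;2;10;13;21m[48;2;9;13;20m🬎[38;2;10;13;21m[48;2;9;13;20m🬎[38;2;10;13;21m[48;2;9;13;20m🬎[0m
[38;2;7;12;18m[48;2;7;11;17m🬎[38;2;7;12;18m[48;2;7;11;17m🬎[38;2;7;12;18m[48;2;7;11;17m🬎[38;2;146;66;51m[48;2;7;11;18m▐[38;2;158;78;62m[48;2;144;64;48m🬂[38;2;158;78;62m[48;2;143;63;48m🬂[38;2;153;73;57m[48;2;140;60;45m🬂[38;2;143;63;47m[48;2;135;55;39m🬆[38;2;136;57;41m[48;2;131;52;36m🬂[38;2;7;12;18m[48;2;7;11;17m🬎[38;2;7;12;18m[48;2;7;11;17m🬎[38;2;7;12;18m[48;2;7;11;17m🬎[0m
[38;2;6;11;17m[48;2;5;10;15m🬂[38;2;6;11;17m[48;2;5;10;15m🬂[38;2;6;11;17m[48;2;5;10;15m🬂[38;2;132;53;37m[48;2;5;10;15m🬉[38;2;133;53;37m[48;2;5;10;15m🬎[38;2;132;52;37m[48;2;5;10;15m🬎[38;2;131;52;36m[48;2;5;10;15m🬎[38;2;129;49;34m[48;2;5;10;15m🬎[38;2;128;48;33m[48;2;5;10;15m🬎[38;2;127;48;32m[48;2;5;10;16m🬃[38;2;6;11;17m[48;2;5;10;15m🬂[38;2;6;11;17m[48;2;5;10;15m🬂[0m
[38;2;4;9;14m[48;2;3;9;13m🬂[38;2;4;9;14m[48;2;3;9;13m🬂[38;2;4;9;14m[48;2;3;9;13m🬂[38;2;4;9;14m[48;2;3;9;13m🬂[38;2;4;9;14m[48;2;3;9;13m🬂[38;2;4;9;14m[48;2;3;9;13m🬂[38;2;4;9;14m[48;2;3;9;13m🬂[38;2;4;9;14m[48;2;3;9;13m🬂[38;2;4;9;14m[48;2;3;9;13m🬂[38;2;4;9;14m[48;2;3;9;13m🬂[38;2;4;9;14m[48;2;3;9;13m🬂[38;2;4;9;14m[48;2;3;9;13m🬂[0m
</frame>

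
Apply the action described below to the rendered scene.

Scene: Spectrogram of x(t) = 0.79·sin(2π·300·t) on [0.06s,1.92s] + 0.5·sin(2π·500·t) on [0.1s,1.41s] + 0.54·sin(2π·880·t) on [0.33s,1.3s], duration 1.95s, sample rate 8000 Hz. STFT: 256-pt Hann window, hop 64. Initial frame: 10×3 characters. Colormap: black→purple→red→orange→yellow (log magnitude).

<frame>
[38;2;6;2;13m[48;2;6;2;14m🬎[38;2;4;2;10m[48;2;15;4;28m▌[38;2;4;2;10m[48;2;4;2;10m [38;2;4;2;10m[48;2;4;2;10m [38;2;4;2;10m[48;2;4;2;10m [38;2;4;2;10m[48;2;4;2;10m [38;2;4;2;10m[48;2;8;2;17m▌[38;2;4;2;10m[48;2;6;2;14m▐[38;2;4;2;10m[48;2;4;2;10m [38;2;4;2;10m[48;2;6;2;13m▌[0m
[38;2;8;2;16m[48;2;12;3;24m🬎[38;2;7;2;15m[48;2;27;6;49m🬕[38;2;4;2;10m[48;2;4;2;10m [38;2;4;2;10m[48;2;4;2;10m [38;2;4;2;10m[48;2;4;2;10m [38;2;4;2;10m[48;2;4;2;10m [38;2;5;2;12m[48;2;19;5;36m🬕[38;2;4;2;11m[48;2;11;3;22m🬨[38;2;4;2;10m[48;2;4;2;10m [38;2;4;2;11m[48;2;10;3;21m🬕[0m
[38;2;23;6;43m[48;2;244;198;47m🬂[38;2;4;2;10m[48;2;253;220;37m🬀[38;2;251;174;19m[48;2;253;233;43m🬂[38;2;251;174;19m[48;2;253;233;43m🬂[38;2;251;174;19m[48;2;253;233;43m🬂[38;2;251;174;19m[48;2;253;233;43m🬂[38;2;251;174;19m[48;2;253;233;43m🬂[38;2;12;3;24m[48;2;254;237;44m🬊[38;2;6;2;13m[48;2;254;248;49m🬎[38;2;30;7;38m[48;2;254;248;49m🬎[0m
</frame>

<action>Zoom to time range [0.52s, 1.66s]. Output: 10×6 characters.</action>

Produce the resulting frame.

<frame>
[38;2;4;2;10m[48;2;4;2;10m [38;2;4;2;10m[48;2;4;2;10m [38;2;4;2;10m[48;2;4;2;10m [38;2;4;2;10m[48;2;4;2;10m [38;2;4;2;10m[48;2;4;2;10m [38;2;4;2;10m[48;2;4;2;10m [38;2;4;2;10m[48;2;7;2;16m▌[38;2;6;2;13m[48;2;8;2;16m▐[38;2;4;2;10m[48;2;5;2;12m▐[38;2;4;2;10m[48;2;4;2;10m [0m
[38;2;4;2;10m[48;2;4;2;10m [38;2;4;2;10m[48;2;4;2;10m [38;2;4;2;10m[48;2;4;2;10m [38;2;4;2;10m[48;2;4;2;10m [38;2;4;2;10m[48;2;4;2;10m [38;2;4;2;10m[48;2;4;2;10m [38;2;4;2;10m[48;2;8;2;17m▌[38;2;6;2;14m[48;2;8;2;18m▐[38;2;4;2;10m[48;2;5;2;13m▐[38;2;4;2;10m[48;2;4;2;10m [0m
[38;2;4;2;10m[48;2;4;2;10m [38;2;4;2;10m[48;2;4;2;10m [38;2;4;2;10m[48;2;4;2;10m [38;2;4;2;10m[48;2;4;2;10m [38;2;4;2;10m[48;2;4;2;10m [38;2;4;2;10m[48;2;4;2;10m [38;2;4;2;10m[48;2;11;3;21m▌[38;2;7;2;16m[48;2;11;3;21m▐[38;2;4;2;10m[48;2;6;2;14m▐[38;2;4;2;10m[48;2;4;2;10m [0m
[38;2;4;2;10m[48;2;4;2;10m [38;2;4;2;10m[48;2;4;2;10m [38;2;4;2;10m[48;2;4;2;10m [38;2;4;2;10m[48;2;4;2;10m [38;2;4;2;10m[48;2;4;2;10m [38;2;4;2;10m[48;2;4;2;10m [38;2;4;2;10m[48;2;19;5;35m▌[38;2;11;3;23m[48;2;21;5;39m🬨[38;2;4;2;10m[48;2;9;2;18m▐[38;2;4;2;10m[48;2;4;2;10m [0m
[38;2;4;2;11m[48;2;252;196;28m🬂[38;2;4;2;11m[48;2;252;196;28m🬂[38;2;4;2;11m[48;2;252;196;28m🬂[38;2;4;2;11m[48;2;252;196;28m🬂[38;2;4;2;11m[48;2;252;196;28m🬂[38;2;4;2;11m[48;2;252;196;28m🬂[38;2;22;5;41m[48;2;252;196;28m🬂[38;2;32;7;57m[48;2;218;88;54m🬨[38;2;9;3;19m[48;2;39;9;69m🬬[38;2;4;2;10m[48;2;4;2;10m [0m
[38;2;253;230;42m[48;2;39;9;69m🬎[38;2;253;230;42m[48;2;39;9;69m🬎[38;2;253;230;42m[48;2;39;9;69m🬎[38;2;253;230;42m[48;2;39;9;69m🬎[38;2;253;230;42m[48;2;39;9;69m🬎[38;2;253;230;42m[48;2;39;9;69m🬎[38;2;253;230;42m[48;2;39;9;69m🬎[38;2;253;230;42m[48;2;58;13;89m🬎[38;2;71;17;63m[48;2;254;249;49m🬰[38;2;23;5;43m[48;2;254;248;49m🬰[0m
</frame>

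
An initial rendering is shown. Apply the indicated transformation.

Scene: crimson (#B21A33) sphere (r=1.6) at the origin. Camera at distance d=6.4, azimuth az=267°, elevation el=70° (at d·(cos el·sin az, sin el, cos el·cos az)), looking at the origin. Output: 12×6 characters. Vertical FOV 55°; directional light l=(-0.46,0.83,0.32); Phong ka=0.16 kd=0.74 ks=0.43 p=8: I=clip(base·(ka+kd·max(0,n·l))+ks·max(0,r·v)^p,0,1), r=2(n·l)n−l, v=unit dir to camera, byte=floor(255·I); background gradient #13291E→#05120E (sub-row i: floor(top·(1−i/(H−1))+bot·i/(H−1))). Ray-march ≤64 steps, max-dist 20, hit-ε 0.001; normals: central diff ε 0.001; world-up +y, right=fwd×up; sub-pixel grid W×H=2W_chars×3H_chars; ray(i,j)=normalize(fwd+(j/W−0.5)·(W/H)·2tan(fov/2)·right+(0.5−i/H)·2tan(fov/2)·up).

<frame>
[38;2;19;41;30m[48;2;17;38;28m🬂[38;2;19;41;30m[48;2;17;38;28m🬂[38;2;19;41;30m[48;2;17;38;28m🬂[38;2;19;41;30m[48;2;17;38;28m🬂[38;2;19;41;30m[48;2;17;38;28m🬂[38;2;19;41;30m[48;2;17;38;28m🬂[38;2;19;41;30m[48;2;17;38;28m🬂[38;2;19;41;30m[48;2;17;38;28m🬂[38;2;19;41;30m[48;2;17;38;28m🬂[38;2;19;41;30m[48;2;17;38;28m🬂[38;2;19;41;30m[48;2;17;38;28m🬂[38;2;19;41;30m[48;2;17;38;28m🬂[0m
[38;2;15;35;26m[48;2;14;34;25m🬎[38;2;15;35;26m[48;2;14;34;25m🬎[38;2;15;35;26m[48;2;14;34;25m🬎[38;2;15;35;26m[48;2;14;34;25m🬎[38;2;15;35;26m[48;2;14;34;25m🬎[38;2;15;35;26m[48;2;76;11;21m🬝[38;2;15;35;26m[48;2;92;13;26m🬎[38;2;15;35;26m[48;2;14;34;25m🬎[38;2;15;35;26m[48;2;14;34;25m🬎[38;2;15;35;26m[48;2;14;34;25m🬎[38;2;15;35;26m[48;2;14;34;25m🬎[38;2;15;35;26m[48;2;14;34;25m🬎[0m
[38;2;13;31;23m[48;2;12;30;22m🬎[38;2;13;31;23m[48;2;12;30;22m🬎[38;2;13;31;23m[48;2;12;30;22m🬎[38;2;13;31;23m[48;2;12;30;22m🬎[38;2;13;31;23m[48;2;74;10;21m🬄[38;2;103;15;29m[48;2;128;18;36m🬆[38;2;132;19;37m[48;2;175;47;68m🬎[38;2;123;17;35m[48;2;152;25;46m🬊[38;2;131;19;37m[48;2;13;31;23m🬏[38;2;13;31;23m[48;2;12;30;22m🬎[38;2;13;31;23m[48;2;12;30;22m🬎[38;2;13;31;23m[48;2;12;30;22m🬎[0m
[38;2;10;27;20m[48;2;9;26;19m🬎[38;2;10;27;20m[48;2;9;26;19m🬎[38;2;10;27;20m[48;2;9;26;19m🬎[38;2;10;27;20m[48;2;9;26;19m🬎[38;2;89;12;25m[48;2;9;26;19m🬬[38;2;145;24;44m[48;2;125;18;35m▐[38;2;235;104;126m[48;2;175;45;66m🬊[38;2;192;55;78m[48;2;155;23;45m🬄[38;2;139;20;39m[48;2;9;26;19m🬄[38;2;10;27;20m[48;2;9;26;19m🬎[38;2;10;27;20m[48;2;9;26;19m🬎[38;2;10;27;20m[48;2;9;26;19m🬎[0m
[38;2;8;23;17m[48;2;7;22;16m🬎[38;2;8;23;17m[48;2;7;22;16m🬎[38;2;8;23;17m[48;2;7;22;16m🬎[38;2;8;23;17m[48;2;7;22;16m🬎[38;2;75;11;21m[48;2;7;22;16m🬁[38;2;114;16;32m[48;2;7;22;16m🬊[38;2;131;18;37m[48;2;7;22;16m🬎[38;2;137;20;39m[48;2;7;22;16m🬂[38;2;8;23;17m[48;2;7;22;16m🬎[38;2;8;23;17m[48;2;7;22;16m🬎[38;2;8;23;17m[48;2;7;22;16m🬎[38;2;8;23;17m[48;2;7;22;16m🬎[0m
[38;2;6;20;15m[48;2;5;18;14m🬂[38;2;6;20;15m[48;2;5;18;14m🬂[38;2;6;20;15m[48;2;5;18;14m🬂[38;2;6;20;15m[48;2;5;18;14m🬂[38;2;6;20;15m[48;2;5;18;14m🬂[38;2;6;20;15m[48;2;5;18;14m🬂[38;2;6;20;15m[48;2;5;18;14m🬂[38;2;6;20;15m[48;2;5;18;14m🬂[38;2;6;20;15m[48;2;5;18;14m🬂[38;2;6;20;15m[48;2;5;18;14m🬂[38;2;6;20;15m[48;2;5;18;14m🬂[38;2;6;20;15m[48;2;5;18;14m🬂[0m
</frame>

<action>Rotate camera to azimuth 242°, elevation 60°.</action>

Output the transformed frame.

<frame>
[38;2;19;41;30m[48;2;17;38;28m🬂[38;2;19;41;30m[48;2;17;38;28m🬂[38;2;19;41;30m[48;2;17;38;28m🬂[38;2;19;41;30m[48;2;17;38;28m🬂[38;2;19;41;30m[48;2;17;38;28m🬂[38;2;19;41;30m[48;2;17;38;28m🬂[38;2;19;41;30m[48;2;17;38;28m🬂[38;2;19;41;30m[48;2;17;38;28m🬂[38;2;19;41;30m[48;2;17;38;28m🬂[38;2;19;41;30m[48;2;17;38;28m🬂[38;2;19;41;30m[48;2;17;38;28m🬂[38;2;19;41;30m[48;2;17;38;28m🬂[0m
[38;2;15;35;26m[48;2;14;34;25m🬎[38;2;15;35;26m[48;2;14;34;25m🬎[38;2;15;35;26m[48;2;14;34;25m🬎[38;2;15;35;26m[48;2;14;34;25m🬎[38;2;15;35;26m[48;2;14;34;25m🬎[38;2;15;35;26m[48;2;100;14;28m🬝[38;2;15;35;26m[48;2;122;17;34m🬎[38;2;15;35;26m[48;2;14;34;25m🬎[38;2;15;35;26m[48;2;14;34;25m🬎[38;2;15;35;26m[48;2;14;34;25m🬎[38;2;15;35;26m[48;2;14;34;25m🬎[38;2;15;35;26m[48;2;14;34;25m🬎[0m
[38;2;13;31;23m[48;2;12;30;22m🬎[38;2;13;31;23m[48;2;12;30;22m🬎[38;2;13;31;23m[48;2;12;30;22m🬎[38;2;13;31;23m[48;2;12;30;22m🬎[38;2;24;23;20m[48;2;77;11;21m▌[38;2;106;15;30m[48;2;126;18;36m▌[38;2;154;32;52m[48;2;242;112;134m🬝[38;2;155;24;46m[48;2;218;82;104m🬬[38;2;150;21;42m[48;2;13;31;23m🬏[38;2;13;31;23m[48;2;12;30;22m🬎[38;2;13;31;23m[48;2;12;30;22m🬎[38;2;13;31;23m[48;2;12;30;22m🬎[0m
[38;2;10;27;20m[48;2;9;26;19m🬎[38;2;10;27;20m[48;2;9;26;19m🬎[38;2;10;27;20m[48;2;9;26;19m🬎[38;2;10;27;20m[48;2;9;26;19m🬎[38;2;68;9;19m[48;2;22;15;14m🬨[38;2;124;18;35m[48;2;102;14;29m🬉[38;2;239;111;132m[48;2;146;31;50m🬁[38;2;220;87;109m[48;2;150;25;46m🬀[38;2;144;20;41m[48;2;9;26;19m🬄[38;2;10;27;20m[48;2;9;26;19m🬎[38;2;10;27;20m[48;2;9;26;19m🬎[38;2;10;27;20m[48;2;9;26;19m🬎[0m
[38;2;8;23;17m[48;2;7;22;16m🬎[38;2;8;23;17m[48;2;7;22;16m🬎[38;2;8;23;17m[48;2;7;22;16m🬎[38;2;8;23;17m[48;2;7;22;16m🬎[38;2;7;22;16m[48;2;31;4;9m🬺[38;2;73;10;21m[48;2;7;22;16m🬊[38;2;96;13;27m[48;2;7;22;16m🬎[38;2;115;16;32m[48;2;7;22;16m🬂[38;2;8;23;17m[48;2;7;22;16m🬎[38;2;8;23;17m[48;2;7;22;16m🬎[38;2;8;23;17m[48;2;7;22;16m🬎[38;2;8;23;17m[48;2;7;22;16m🬎[0m
[38;2;6;20;15m[48;2;5;18;14m🬂[38;2;6;20;15m[48;2;5;18;14m🬂[38;2;6;20;15m[48;2;5;18;14m🬂[38;2;6;20;15m[48;2;5;18;14m🬂[38;2;6;20;15m[48;2;5;18;14m🬂[38;2;6;20;15m[48;2;5;18;14m🬂[38;2;6;20;15m[48;2;5;18;14m🬂[38;2;6;20;15m[48;2;5;18;14m🬂[38;2;6;20;15m[48;2;5;18;14m🬂[38;2;6;20;15m[48;2;5;18;14m🬂[38;2;6;20;15m[48;2;5;18;14m🬂[38;2;6;20;15m[48;2;5;18;14m🬂[0m
</frame>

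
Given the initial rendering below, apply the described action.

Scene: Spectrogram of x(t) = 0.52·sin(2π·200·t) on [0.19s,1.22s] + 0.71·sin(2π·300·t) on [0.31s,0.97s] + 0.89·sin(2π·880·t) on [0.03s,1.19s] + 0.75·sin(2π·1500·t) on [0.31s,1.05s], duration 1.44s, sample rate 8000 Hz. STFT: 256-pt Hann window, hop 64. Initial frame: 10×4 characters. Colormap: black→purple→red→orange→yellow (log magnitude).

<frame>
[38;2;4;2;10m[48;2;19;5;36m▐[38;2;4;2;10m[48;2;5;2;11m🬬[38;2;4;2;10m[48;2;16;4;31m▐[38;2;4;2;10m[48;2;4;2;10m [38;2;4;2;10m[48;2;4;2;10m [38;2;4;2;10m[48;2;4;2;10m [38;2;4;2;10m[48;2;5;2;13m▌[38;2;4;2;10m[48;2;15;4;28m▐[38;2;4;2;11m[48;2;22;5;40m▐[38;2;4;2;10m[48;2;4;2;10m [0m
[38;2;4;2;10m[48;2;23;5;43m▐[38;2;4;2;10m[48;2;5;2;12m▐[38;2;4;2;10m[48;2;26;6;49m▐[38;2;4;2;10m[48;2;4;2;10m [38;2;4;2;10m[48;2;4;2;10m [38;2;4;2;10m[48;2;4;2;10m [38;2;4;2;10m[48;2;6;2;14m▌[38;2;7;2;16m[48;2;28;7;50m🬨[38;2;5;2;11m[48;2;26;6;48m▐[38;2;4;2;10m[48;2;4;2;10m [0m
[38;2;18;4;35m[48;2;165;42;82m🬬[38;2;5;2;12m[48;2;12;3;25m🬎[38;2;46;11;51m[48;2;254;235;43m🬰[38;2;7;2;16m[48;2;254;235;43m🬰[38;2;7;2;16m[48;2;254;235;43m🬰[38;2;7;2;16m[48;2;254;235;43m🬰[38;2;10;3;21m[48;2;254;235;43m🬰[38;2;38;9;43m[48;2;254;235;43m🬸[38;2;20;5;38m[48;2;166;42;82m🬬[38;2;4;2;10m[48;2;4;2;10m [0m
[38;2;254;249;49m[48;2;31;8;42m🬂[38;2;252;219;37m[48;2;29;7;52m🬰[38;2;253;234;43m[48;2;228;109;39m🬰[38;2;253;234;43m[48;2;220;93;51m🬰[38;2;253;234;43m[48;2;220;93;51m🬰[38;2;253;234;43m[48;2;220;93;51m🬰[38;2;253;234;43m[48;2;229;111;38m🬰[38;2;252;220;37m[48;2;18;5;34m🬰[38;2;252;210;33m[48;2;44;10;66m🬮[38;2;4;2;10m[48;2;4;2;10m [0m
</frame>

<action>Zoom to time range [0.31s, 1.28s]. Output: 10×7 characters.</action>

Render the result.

<frame>
[38;2;4;2;10m[48;2;4;2;10m [38;2;4;2;10m[48;2;4;2;10m [38;2;4;2;10m[48;2;4;2;10m [38;2;4;2;10m[48;2;4;2;10m [38;2;4;2;10m[48;2;4;2;10m [38;2;4;2;10m[48;2;4;2;10m [38;2;4;2;10m[48;2;5;2;12m▌[38;2;5;2;12m[48;2;13;3;25m▌[38;2;4;2;10m[48;2;4;2;10m [38;2;4;2;11m[48;2;22;5;40m▐[0m
[38;2;4;2;10m[48;2;4;2;10m [38;2;4;2;10m[48;2;4;2;10m [38;2;4;2;10m[48;2;4;2;10m [38;2;4;2;10m[48;2;4;2;10m [38;2;4;2;10m[48;2;4;2;10m [38;2;4;2;10m[48;2;4;2;10m [38;2;4;2;10m[48;2;5;2;13m▌[38;2;5;2;13m[48;2;15;4;28m▌[38;2;4;2;10m[48;2;4;2;10m [38;2;5;2;11m[48;2;23;6;42m▐[0m
[38;2;4;2;10m[48;2;4;2;10m [38;2;4;2;10m[48;2;4;2;10m [38;2;4;2;10m[48;2;4;2;10m [38;2;4;2;10m[48;2;4;2;10m [38;2;4;2;10m[48;2;4;2;10m [38;2;4;2;10m[48;2;4;2;10m [38;2;4;2;10m[48;2;6;2;13m▌[38;2;6;2;13m[48;2;19;4;35m▌[38;2;4;2;10m[48;2;4;2;10m [38;2;5;2;12m[48;2;26;6;47m▐[0m
[38;2;4;2;10m[48;2;4;2;10m [38;2;4;2;10m[48;2;4;2;10m [38;2;4;2;10m[48;2;4;2;10m [38;2;4;2;10m[48;2;4;2;10m [38;2;4;2;10m[48;2;4;2;10m [38;2;4;2;10m[48;2;4;2;10m [38;2;4;2;10m[48;2;7;2;16m▌[38;2;12;3;23m[48;2;45;10;76m🬕[38;2;4;2;10m[48;2;4;2;10m [38;2;5;2;12m[48;2;32;7;57m▐[0m
[38;2;252;202;30m[48;2;4;2;11m🬎[38;2;252;202;30m[48;2;4;2;11m🬎[38;2;252;202;30m[48;2;4;2;11m🬎[38;2;252;202;30m[48;2;4;2;11m🬎[38;2;252;202;30m[48;2;4;2;11m🬎[38;2;252;202;30m[48;2;4;2;11m🬎[38;2;252;202;30m[48;2;8;2;18m🬎[38;2;252;203;30m[48;2;45;11;56m🬎[38;2;4;2;10m[48;2;4;2;11m🬎[38;2;7;2;15m[48;2;56;13;80m▐[0m
[38;2;254;249;49m[48;2;15;4;29m🬋[38;2;254;249;49m[48;2;15;4;29m🬋[38;2;254;249;49m[48;2;15;4;29m🬋[38;2;254;249;49m[48;2;15;4;29m🬋[38;2;254;249;49m[48;2;15;4;29m🬋[38;2;254;249;49m[48;2;15;4;29m🬋[38;2;254;249;49m[48;2;22;5;41m🬋[38;2;31;7;56m[48;2;254;249;49m🬰[38;2;254;249;49m[48;2;15;4;29m🬋[38;2;47;12;41m[48;2;227;151;63m🬷[0m
[38;2;20;5;37m[48;2;252;205;32m🬂[38;2;20;5;37m[48;2;252;205;32m🬂[38;2;20;5;37m[48;2;252;205;32m🬂[38;2;20;5;37m[48;2;252;205;32m🬂[38;2;20;5;37m[48;2;252;205;32m🬂[38;2;20;5;37m[48;2;252;205;32m🬂[38;2;71;18;61m[48;2;252;206;32m🬂[38;2;69;17;65m[48;2;251;188;24m🬂[38;2;5;2;13m[48;2;251;184;22m🬂[38;2;41;9;73m[48;2;251;179;21m🬂[0m
</frame>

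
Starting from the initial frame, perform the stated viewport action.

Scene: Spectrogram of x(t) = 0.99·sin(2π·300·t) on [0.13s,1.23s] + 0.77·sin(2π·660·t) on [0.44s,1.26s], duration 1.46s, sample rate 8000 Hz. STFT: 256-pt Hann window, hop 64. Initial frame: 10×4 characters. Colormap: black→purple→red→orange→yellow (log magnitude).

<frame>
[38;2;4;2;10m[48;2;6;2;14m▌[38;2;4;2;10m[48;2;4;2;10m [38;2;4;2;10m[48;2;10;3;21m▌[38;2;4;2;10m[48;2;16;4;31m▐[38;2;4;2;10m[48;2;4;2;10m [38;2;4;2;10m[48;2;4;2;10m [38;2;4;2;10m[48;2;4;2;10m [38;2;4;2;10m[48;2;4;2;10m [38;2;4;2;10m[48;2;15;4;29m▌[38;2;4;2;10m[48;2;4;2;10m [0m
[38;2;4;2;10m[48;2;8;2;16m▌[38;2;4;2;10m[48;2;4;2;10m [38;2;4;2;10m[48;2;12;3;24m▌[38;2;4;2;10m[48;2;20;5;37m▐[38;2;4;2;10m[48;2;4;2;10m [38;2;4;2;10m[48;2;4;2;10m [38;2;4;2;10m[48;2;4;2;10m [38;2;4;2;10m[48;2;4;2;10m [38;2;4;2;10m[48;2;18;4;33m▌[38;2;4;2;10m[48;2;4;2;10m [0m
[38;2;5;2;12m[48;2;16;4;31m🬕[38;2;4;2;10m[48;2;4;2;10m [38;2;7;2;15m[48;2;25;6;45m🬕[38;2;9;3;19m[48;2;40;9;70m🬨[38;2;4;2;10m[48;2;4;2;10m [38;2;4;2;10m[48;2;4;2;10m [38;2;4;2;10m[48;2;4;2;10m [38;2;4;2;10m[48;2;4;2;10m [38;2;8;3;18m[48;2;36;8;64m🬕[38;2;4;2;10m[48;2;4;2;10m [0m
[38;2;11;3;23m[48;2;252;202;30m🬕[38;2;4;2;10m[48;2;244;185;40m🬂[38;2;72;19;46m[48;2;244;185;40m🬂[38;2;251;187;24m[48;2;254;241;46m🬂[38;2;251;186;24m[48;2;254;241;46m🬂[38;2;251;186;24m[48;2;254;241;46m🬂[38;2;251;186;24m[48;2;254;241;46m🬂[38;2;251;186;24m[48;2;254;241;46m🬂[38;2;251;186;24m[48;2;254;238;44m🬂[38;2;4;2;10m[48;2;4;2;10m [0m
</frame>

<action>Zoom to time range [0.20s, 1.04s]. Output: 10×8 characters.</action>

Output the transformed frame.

<frame>
[38;2;4;2;10m[48;2;4;2;10m [38;2;4;2;10m[48;2;4;2;10m [38;2;4;2;10m[48;2;16;4;31m▌[38;2;4;2;10m[48;2;4;2;10m [38;2;4;2;10m[48;2;4;2;10m [38;2;4;2;10m[48;2;4;2;10m [38;2;4;2;10m[48;2;4;2;10m [38;2;4;2;10m[48;2;4;2;10m [38;2;4;2;10m[48;2;4;2;10m [38;2;4;2;10m[48;2;4;2;10m [0m
[38;2;4;2;10m[48;2;4;2;10m [38;2;4;2;10m[48;2;4;2;10m [38;2;4;2;10m[48;2;17;4;32m▌[38;2;4;2;10m[48;2;4;2;10m [38;2;4;2;10m[48;2;4;2;10m [38;2;4;2;10m[48;2;4;2;10m [38;2;4;2;10m[48;2;4;2;10m [38;2;4;2;10m[48;2;4;2;10m [38;2;4;2;10m[48;2;4;2;10m [38;2;4;2;10m[48;2;4;2;10m [0m
[38;2;4;2;10m[48;2;4;2;10m [38;2;4;2;10m[48;2;4;2;10m [38;2;4;2;10m[48;2;18;4;34m▌[38;2;4;2;10m[48;2;4;2;10m [38;2;4;2;10m[48;2;4;2;10m [38;2;4;2;10m[48;2;4;2;10m [38;2;4;2;10m[48;2;4;2;10m [38;2;4;2;10m[48;2;4;2;10m [38;2;4;2;10m[48;2;4;2;10m [38;2;4;2;10m[48;2;4;2;10m [0m
[38;2;4;2;10m[48;2;4;2;10m [38;2;4;2;10m[48;2;4;2;10m [38;2;4;2;10m[48;2;21;5;38m▌[38;2;4;2;10m[48;2;4;2;10m [38;2;4;2;10m[48;2;4;2;10m [38;2;4;2;10m[48;2;4;2;10m [38;2;4;2;10m[48;2;4;2;10m [38;2;4;2;10m[48;2;4;2;10m [38;2;4;2;10m[48;2;4;2;10m [38;2;4;2;10m[48;2;4;2;10m [0m
[38;2;4;2;10m[48;2;4;2;10m [38;2;4;2;10m[48;2;4;2;10m [38;2;4;2;10m[48;2;25;6;46m▌[38;2;4;2;10m[48;2;4;2;10m [38;2;4;2;10m[48;2;4;2;10m [38;2;4;2;10m[48;2;4;2;10m [38;2;4;2;10m[48;2;4;2;10m [38;2;4;2;10m[48;2;4;2;10m [38;2;4;2;10m[48;2;4;2;10m [38;2;4;2;10m[48;2;4;2;10m [0m
[38;2;4;2;10m[48;2;4;2;10m [38;2;4;2;10m[48;2;4;2;10m [38;2;4;2;10m[48;2;39;8;68m▌[38;2;4;2;10m[48;2;4;2;10m [38;2;4;2;10m[48;2;4;2;10m [38;2;4;2;10m[48;2;4;2;10m [38;2;4;2;10m[48;2;4;2;10m [38;2;4;2;10m[48;2;4;2;10m [38;2;4;2;10m[48;2;4;2;10m [38;2;4;2;10m[48;2;4;2;10m [0m
[38;2;4;2;10m[48;2;7;2;15m🬎[38;2;4;2;10m[48;2;7;2;15m🬎[38;2;28;7;30m[48;2;252;207;32m🬕[38;2;5;2;12m[48;2;252;210;33m🬂[38;2;5;2;12m[48;2;252;210;33m🬂[38;2;5;2;12m[48;2;252;210;33m🬂[38;2;5;2;12m[48;2;252;210;33m🬂[38;2;5;2;12m[48;2;252;210;33m🬂[38;2;5;2;12m[48;2;252;210;33m🬂[38;2;5;2;12m[48;2;252;210;33m🬂[0m
[38;2;244;185;40m[48;2;13;3;25m🬎[38;2;244;185;40m[48;2;13;3;25m🬎[38;2;245;186;39m[48;2;26;6;46m🬎[38;2;244;185;40m[48;2;13;3;25m🬎[38;2;244;185;40m[48;2;13;3;25m🬎[38;2;244;185;40m[48;2;13;3;25m🬎[38;2;244;185;40m[48;2;13;3;25m🬎[38;2;244;185;40m[48;2;13;3;25m🬎[38;2;244;185;40m[48;2;13;3;25m🬎[38;2;244;185;40m[48;2;13;3;25m🬎[0m
</frame>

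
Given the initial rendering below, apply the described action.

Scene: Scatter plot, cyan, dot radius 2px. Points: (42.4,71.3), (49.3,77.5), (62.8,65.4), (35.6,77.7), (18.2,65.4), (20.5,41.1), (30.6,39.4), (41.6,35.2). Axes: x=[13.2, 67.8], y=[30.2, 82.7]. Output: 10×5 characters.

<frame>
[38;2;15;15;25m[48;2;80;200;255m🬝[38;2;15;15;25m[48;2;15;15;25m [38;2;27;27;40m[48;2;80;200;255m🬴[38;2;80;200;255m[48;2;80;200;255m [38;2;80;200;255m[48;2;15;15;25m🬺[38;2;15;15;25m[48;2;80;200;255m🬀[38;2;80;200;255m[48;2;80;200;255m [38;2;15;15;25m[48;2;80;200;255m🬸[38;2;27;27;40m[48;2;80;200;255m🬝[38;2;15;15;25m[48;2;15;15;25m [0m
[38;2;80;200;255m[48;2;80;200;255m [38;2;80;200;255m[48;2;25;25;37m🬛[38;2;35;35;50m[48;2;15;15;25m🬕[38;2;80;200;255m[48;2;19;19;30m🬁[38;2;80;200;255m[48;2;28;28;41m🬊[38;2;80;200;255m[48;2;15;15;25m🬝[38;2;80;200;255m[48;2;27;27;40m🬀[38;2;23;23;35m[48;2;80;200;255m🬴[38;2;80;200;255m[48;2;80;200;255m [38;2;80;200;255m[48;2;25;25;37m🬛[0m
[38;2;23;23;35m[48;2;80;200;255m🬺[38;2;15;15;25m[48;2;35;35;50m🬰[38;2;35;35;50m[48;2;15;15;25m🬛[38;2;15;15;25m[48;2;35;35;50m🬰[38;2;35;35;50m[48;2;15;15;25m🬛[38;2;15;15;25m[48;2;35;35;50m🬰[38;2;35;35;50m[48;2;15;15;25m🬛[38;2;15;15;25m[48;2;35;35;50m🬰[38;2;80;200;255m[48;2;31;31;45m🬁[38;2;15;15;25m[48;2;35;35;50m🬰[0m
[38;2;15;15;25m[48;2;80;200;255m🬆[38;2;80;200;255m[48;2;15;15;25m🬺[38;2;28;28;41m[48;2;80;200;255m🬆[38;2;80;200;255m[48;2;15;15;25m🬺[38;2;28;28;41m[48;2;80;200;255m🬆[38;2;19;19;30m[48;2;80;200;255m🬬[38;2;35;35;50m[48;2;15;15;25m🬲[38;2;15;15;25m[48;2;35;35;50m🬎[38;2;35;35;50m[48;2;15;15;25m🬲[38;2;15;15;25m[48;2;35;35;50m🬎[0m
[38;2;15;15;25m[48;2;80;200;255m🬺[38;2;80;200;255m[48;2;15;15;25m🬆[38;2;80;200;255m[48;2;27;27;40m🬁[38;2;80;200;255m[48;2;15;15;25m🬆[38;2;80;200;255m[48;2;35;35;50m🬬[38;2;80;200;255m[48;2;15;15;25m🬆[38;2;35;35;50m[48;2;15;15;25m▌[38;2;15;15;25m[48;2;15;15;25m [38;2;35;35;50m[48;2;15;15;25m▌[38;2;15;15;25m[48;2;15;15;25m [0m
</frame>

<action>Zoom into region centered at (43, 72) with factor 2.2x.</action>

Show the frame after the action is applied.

<frame>
[38;2;15;15;25m[48;2;15;15;25m [38;2;15;15;25m[48;2;80;200;255m🬆[38;2;23;23;35m[48;2;80;200;255m🬬[38;2;15;15;25m[48;2;15;15;25m [38;2;35;35;50m[48;2;15;15;25m▌[38;2;15;15;25m[48;2;15;15;25m [38;2;27;27;40m[48;2;80;200;255m🬝[38;2;15;15;25m[48;2;80;200;255m🬊[38;2;35;35;50m[48;2;15;15;25m▌[38;2;15;15;25m[48;2;15;15;25m [0m
[38;2;80;200;255m[48;2;19;19;30m🬁[38;2;80;200;255m[48;2;15;15;25m🬬[38;2;80;200;255m[48;2;21;21;33m🬆[38;2;35;35;50m[48;2;15;15;25m🬂[38;2;31;31;45m[48;2;80;200;255m🬝[38;2;35;35;50m[48;2;15;15;25m🬂[38;2;80;200;255m[48;2;28;28;41m🬊[38;2;80;200;255m[48;2;15;15;25m🬝[38;2;80;200;255m[48;2;27;27;40m🬀[38;2;35;35;50m[48;2;15;15;25m🬂[0m
[38;2;15;15;25m[48;2;35;35;50m🬰[38;2;15;15;25m[48;2;35;35;50m🬰[38;2;35;35;50m[48;2;15;15;25m🬛[38;2;19;19;30m[48;2;80;200;255m🬴[38;2;80;200;255m[48;2;80;200;255m [38;2;80;200;255m[48;2;15;15;25m🬛[38;2;35;35;50m[48;2;15;15;25m🬛[38;2;15;15;25m[48;2;35;35;50m🬰[38;2;35;35;50m[48;2;15;15;25m🬛[38;2;15;15;25m[48;2;35;35;50m🬰[0m
[38;2;15;15;25m[48;2;35;35;50m🬎[38;2;15;15;25m[48;2;35;35;50m🬎[38;2;35;35;50m[48;2;15;15;25m🬲[38;2;15;15;25m[48;2;35;35;50m🬎[38;2;80;200;255m[48;2;31;31;45m🬁[38;2;15;15;25m[48;2;35;35;50m🬎[38;2;35;35;50m[48;2;15;15;25m🬲[38;2;15;15;25m[48;2;35;35;50m🬎[38;2;35;35;50m[48;2;15;15;25m🬲[38;2;15;15;25m[48;2;35;35;50m🬎[0m
[38;2;15;15;25m[48;2;15;15;25m [38;2;15;15;25m[48;2;15;15;25m [38;2;35;35;50m[48;2;15;15;25m▌[38;2;15;15;25m[48;2;15;15;25m [38;2;35;35;50m[48;2;15;15;25m▌[38;2;15;15;25m[48;2;15;15;25m [38;2;35;35;50m[48;2;15;15;25m▌[38;2;15;15;25m[48;2;15;15;25m [38;2;35;35;50m[48;2;15;15;25m▌[38;2;15;15;25m[48;2;15;15;25m [0m
</frame>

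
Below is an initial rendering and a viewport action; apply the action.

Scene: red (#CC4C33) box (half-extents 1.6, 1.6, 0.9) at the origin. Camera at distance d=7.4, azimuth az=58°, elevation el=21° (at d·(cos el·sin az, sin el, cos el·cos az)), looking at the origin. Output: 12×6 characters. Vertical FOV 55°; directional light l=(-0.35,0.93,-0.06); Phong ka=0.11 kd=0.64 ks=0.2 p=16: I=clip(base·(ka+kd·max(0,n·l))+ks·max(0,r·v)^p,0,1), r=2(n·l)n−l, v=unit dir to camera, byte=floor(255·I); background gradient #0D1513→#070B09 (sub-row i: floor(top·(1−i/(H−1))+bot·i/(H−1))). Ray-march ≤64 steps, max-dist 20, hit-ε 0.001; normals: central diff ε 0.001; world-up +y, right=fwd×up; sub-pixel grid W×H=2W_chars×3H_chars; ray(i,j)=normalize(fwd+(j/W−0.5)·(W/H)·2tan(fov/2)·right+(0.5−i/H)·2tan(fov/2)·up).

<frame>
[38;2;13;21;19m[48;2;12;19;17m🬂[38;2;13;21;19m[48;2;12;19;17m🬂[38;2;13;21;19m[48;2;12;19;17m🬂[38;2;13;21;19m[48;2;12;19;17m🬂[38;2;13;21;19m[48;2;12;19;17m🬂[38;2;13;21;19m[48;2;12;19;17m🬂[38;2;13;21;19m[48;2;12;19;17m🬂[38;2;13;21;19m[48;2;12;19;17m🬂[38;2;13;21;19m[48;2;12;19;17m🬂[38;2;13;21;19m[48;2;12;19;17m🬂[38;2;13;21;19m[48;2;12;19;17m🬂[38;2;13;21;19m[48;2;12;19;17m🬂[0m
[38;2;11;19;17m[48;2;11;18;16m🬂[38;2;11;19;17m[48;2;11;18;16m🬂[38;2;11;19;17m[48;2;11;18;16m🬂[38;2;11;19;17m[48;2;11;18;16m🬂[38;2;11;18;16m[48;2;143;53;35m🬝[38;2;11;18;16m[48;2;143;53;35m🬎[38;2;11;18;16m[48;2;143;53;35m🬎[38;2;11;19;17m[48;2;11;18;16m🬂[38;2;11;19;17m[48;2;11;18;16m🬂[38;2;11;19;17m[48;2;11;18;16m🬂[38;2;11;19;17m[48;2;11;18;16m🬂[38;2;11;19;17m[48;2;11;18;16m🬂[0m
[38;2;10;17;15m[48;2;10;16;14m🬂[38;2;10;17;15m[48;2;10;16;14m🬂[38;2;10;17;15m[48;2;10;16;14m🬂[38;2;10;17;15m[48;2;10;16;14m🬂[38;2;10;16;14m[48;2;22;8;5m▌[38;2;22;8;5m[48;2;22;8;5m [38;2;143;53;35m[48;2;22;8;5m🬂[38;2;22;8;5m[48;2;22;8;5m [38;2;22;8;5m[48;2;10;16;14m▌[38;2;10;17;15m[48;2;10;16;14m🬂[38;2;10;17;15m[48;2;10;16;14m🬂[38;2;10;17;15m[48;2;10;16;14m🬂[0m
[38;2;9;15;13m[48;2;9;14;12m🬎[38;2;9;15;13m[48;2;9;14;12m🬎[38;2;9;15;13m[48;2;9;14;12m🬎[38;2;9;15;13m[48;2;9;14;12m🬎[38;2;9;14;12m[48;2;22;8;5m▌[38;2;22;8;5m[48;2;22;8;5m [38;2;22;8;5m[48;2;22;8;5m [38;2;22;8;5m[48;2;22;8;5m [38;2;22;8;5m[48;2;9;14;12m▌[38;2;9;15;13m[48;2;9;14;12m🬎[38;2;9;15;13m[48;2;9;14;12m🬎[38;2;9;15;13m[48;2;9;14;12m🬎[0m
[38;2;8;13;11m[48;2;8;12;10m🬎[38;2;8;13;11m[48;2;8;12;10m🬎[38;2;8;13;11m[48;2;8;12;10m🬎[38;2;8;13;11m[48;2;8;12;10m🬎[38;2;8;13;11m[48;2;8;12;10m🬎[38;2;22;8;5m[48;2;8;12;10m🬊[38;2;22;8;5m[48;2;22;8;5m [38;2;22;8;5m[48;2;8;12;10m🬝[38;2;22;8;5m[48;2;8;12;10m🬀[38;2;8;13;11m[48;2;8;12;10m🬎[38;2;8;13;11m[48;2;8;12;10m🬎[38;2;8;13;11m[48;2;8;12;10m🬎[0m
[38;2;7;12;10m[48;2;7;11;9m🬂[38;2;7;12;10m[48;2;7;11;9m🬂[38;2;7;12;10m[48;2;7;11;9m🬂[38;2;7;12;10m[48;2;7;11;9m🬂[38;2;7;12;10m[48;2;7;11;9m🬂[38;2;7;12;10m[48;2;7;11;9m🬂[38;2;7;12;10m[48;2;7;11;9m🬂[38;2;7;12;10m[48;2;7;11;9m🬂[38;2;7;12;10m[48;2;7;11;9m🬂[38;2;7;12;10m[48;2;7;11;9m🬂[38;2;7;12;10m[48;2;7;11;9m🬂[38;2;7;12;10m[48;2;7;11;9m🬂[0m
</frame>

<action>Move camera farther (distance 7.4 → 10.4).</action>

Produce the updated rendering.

<frame>
[38;2;13;21;19m[48;2;12;19;17m🬂[38;2;13;21;19m[48;2;12;19;17m🬂[38;2;13;21;19m[48;2;12;19;17m🬂[38;2;13;21;19m[48;2;12;19;17m🬂[38;2;13;21;19m[48;2;12;19;17m🬂[38;2;13;21;19m[48;2;12;19;17m🬂[38;2;13;21;19m[48;2;12;19;17m🬂[38;2;13;21;19m[48;2;12;19;17m🬂[38;2;13;21;19m[48;2;12;19;17m🬂[38;2;13;21;19m[48;2;12;19;17m🬂[38;2;13;21;19m[48;2;12;19;17m🬂[38;2;13;21;19m[48;2;12;19;17m🬂[0m
[38;2;11;19;17m[48;2;11;18;16m🬂[38;2;11;19;17m[48;2;11;18;16m🬂[38;2;11;19;17m[48;2;11;18;16m🬂[38;2;11;19;17m[48;2;11;18;16m🬂[38;2;11;19;17m[48;2;11;18;16m🬂[38;2;11;19;17m[48;2;11;18;16m🬂[38;2;11;19;17m[48;2;11;18;16m🬂[38;2;11;19;17m[48;2;11;18;16m🬂[38;2;11;19;17m[48;2;11;18;16m🬂[38;2;11;19;17m[48;2;11;18;16m🬂[38;2;11;19;17m[48;2;11;18;16m🬂[38;2;11;19;17m[48;2;11;18;16m🬂[0m
[38;2;10;17;15m[48;2;10;16;14m🬂[38;2;10;17;15m[48;2;10;16;14m🬂[38;2;10;17;15m[48;2;10;16;14m🬂[38;2;10;17;15m[48;2;10;16;14m🬂[38;2;10;17;15m[48;2;10;16;14m🬂[38;2;143;53;35m[48;2;22;8;5m🬂[38;2;143;53;35m[48;2;18;11;8m🬌[38;2;10;17;15m[48;2;22;8;5m🬂[38;2;10;17;15m[48;2;10;16;14m🬂[38;2;10;17;15m[48;2;10;16;14m🬂[38;2;10;17;15m[48;2;10;16;14m🬂[38;2;10;17;15m[48;2;10;16;14m🬂[0m
[38;2;9;15;13m[48;2;9;14;12m🬎[38;2;9;15;13m[48;2;9;14;12m🬎[38;2;9;15;13m[48;2;9;14;12m🬎[38;2;9;15;13m[48;2;9;14;12m🬎[38;2;9;15;13m[48;2;9;14;12m🬎[38;2;22;8;5m[48;2;22;8;5m [38;2;22;8;5m[48;2;22;8;5m [38;2;22;8;5m[48;2;9;14;12m▌[38;2;9;15;13m[48;2;9;14;12m🬎[38;2;9;15;13m[48;2;9;14;12m🬎[38;2;9;15;13m[48;2;9;14;12m🬎[38;2;9;15;13m[48;2;9;14;12m🬎[0m
[38;2;8;13;11m[48;2;8;12;10m🬎[38;2;8;13;11m[48;2;8;12;10m🬎[38;2;8;13;11m[48;2;8;12;10m🬎[38;2;8;13;11m[48;2;8;12;10m🬎[38;2;8;13;11m[48;2;8;12;10m🬎[38;2;8;13;11m[48;2;8;12;10m🬎[38;2;22;8;5m[48;2;8;12;10m🬂[38;2;22;8;5m[48;2;8;12;10m🬀[38;2;8;13;11m[48;2;8;12;10m🬎[38;2;8;13;11m[48;2;8;12;10m🬎[38;2;8;13;11m[48;2;8;12;10m🬎[38;2;8;13;11m[48;2;8;12;10m🬎[0m
[38;2;7;12;10m[48;2;7;11;9m🬂[38;2;7;12;10m[48;2;7;11;9m🬂[38;2;7;12;10m[48;2;7;11;9m🬂[38;2;7;12;10m[48;2;7;11;9m🬂[38;2;7;12;10m[48;2;7;11;9m🬂[38;2;7;12;10m[48;2;7;11;9m🬂[38;2;7;12;10m[48;2;7;11;9m🬂[38;2;7;12;10m[48;2;7;11;9m🬂[38;2;7;12;10m[48;2;7;11;9m🬂[38;2;7;12;10m[48;2;7;11;9m🬂[38;2;7;12;10m[48;2;7;11;9m🬂[38;2;7;12;10m[48;2;7;11;9m🬂[0m
</frame>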